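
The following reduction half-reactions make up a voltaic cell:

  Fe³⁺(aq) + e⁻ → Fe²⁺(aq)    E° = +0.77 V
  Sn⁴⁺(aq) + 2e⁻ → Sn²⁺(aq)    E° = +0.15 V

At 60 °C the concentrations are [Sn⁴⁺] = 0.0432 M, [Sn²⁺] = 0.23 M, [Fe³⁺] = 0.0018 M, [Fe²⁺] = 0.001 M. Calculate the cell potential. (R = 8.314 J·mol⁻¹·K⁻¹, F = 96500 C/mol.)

The Fe³⁺/Fe²⁺ couple has the higher reduction potential and acts as the cathode, so E°_cell = +0.77 − (+0.15) = 0.62 V.
Balancing electrons gives n = 2; the reaction quotient is Q = [Sn⁴⁺]·[Fe²⁺]^2/([Sn²⁺]·[Fe³⁺]^2) = 0.0580.
E = E° − (RT/nF) ln Q = 0.62 − (8.314×333)/(2×96500) × (-2.848) = 0.620 + 0.041 = 0.661 V.

0.661 V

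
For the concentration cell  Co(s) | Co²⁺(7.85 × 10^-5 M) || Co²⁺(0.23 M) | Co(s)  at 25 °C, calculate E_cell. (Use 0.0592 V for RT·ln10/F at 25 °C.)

0.10 V

Both half-cells are Co²⁺/Co, so E°_cell = 0. The concentrated side is the cathode; the cell reaction moves Co²⁺ from high to low concentration with n = 2.
Q = [Co²⁺]_dilute/[Co²⁺]_conc = 7.85 × 10^-5/0.23 = 3.41 × 10^-4.
E = 0 − (0.0592/2) log Q = −(0.0592/2)(-3.467) = 0.1026 V.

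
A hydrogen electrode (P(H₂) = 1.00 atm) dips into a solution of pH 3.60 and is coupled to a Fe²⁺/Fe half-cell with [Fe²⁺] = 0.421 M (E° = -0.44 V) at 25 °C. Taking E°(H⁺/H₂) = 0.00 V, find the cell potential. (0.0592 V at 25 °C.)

The hydrogen couple is the cathode, so E°_cell = 0.44 V; n = 2.
[H⁺] = 10^(−3.60) = 2.5 × 10^-4 M, and Q = [Fe²⁺]·P(H₂) / [H⁺]^2 = 6.67 × 10^6.
E = E° − (0.0592/2) log Q = 0.44 − (0.0592/2)(6.824) = 0.238 V.

0.24 V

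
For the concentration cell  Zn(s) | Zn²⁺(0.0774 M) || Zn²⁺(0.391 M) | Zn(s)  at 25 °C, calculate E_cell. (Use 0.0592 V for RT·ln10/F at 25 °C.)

Both half-cells are Zn²⁺/Zn, so E°_cell = 0. The concentrated side is the cathode; the cell reaction moves Zn²⁺ from high to low concentration with n = 2.
Q = [Zn²⁺]_dilute/[Zn²⁺]_conc = 0.0774/0.391 = 0.198.
E = 0 − (0.0592/2) log Q = −(0.0592/2)(-0.703) = 0.0208 V.

0.021 V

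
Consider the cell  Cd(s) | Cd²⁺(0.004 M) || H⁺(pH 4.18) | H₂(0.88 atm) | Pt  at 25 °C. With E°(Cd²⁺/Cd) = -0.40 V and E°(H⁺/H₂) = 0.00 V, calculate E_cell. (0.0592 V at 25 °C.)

0.23 V

The hydrogen couple is the cathode, so E°_cell = 0.40 V; n = 2.
[H⁺] = 10^(−4.18) = 6.6 × 10^-5 M, and Q = [Cd²⁺]·P(H₂) / [H⁺]^2 = 8.06 × 10^5.
E = E° − (0.0592/2) log Q = 0.40 − (0.0592/2)(5.907) = 0.225 V.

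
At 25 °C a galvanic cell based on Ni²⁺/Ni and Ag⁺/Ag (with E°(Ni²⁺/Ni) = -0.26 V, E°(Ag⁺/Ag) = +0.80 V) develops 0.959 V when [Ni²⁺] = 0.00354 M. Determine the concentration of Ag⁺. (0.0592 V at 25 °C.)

From the Nernst equation, log Q = n(E° − E)/0.0592 = 2(1.06 − 0.959)/0.0592 = 3.412, so Q = 2580.
With Q = [Ni²⁺]/[Ag⁺]^2 and the known concentrations, [Ag⁺]^2 in the denominator gives [Ag⁺] = 0.0012 M.

0.0012 M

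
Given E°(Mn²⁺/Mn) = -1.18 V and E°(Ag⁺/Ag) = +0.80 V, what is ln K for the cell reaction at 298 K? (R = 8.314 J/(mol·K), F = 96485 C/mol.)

ln K = 154.2

E°_cell = +0.80 − (-1.18) = 1.98 V, with n = 2 electrons transferred.
At equilibrium E = 0, so the Nernst equation gives ln K = nFE°/RT = (2)(96485)(1.98)/((8.314)(298)) = 154.22.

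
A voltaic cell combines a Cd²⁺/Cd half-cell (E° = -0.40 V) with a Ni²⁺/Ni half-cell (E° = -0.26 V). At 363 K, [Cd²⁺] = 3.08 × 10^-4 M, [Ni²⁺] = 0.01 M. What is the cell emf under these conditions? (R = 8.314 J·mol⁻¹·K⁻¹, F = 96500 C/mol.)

The Ni²⁺/Ni couple has the higher reduction potential and acts as the cathode, so E°_cell = -0.26 − (-0.40) = 0.14 V.
Balancing electrons gives n = 2; the reaction quotient is Q = [Cd²⁺]/[Ni²⁺] = 0.0308.
E = E° − (RT/nF) ln Q = 0.14 − (8.314×363)/(2×96500) × (-3.480) = 0.140 + 0.054 = 0.194 V.

0.194 V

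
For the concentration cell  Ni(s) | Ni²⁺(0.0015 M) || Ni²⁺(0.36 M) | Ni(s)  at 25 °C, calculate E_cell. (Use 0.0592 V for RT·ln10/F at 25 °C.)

0.070 V

Both half-cells are Ni²⁺/Ni, so E°_cell = 0. The concentrated side is the cathode; the cell reaction moves Ni²⁺ from high to low concentration with n = 2.
Q = [Ni²⁺]_dilute/[Ni²⁺]_conc = 0.0015/0.36 = 0.00417.
E = 0 − (0.0592/2) log Q = −(0.0592/2)(-2.380) = 0.0704 V.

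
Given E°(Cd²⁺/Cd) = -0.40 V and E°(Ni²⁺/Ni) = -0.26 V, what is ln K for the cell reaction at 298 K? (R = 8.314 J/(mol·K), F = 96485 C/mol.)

ln K = 10.9

E°_cell = -0.26 − (-0.40) = 0.14 V, with n = 2 electrons transferred.
At equilibrium E = 0, so the Nernst equation gives ln K = nFE°/RT = (2)(96485)(0.14)/((8.314)(298)) = 10.90.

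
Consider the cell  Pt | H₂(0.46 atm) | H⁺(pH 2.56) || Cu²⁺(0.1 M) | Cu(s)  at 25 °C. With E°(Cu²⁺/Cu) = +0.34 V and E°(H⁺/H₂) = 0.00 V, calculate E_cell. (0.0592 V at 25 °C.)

The Cu²⁺/Cu couple is the cathode, so E°_cell = 0.34 V; n = 2.
[H⁺] = 10^(−2.56) = 0.0028 M, and Q = [H⁺]^2 / ([Cu²⁺]·P(H₂)) = 1.65 × 10^-4.
E = E° − (0.0592/2) log Q = 0.34 − (0.0592/2)(-3.783) = 0.452 V.

0.45 V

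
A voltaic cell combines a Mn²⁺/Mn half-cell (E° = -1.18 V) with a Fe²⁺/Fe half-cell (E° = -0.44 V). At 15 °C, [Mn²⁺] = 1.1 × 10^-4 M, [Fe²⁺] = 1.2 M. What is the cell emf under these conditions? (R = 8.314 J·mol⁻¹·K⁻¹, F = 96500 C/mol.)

0.855 V

The Fe²⁺/Fe couple has the higher reduction potential and acts as the cathode, so E°_cell = -0.44 − (-1.18) = 0.74 V.
Balancing electrons gives n = 2; the reaction quotient is Q = [Mn²⁺]/[Fe²⁺] = 9.17 × 10^-5.
E = E° − (RT/nF) ln Q = 0.74 − (8.314×288)/(2×96500) × (-9.297) = 0.740 + 0.115 = 0.855 V.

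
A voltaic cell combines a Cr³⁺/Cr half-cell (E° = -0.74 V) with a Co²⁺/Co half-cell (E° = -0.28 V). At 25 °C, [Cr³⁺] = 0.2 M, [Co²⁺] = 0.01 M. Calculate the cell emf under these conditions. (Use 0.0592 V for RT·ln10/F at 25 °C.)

0.415 V

The Co²⁺/Co couple has the higher reduction potential and acts as the cathode, so E°_cell = -0.28 − (-0.74) = 0.46 V.
Balancing electrons gives n = 6; the reaction quotient is Q = [Cr³⁺]^2/[Co²⁺]^3 = 4 × 10^4.
At 25 °C, E = E° − (0.0592/n) log Q = 0.46 − (0.0592/6)(4.602) = 0.460 − 0.045 = 0.415 V.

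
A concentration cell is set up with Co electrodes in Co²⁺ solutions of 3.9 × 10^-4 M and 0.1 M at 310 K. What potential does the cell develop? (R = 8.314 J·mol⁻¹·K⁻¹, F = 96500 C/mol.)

Both half-cells are Co²⁺/Co, so E°_cell = 0. The concentrated side is the cathode; the cell reaction moves Co²⁺ from high to low concentration with n = 2.
Q = [Co²⁺]_dilute/[Co²⁺]_conc = 3.9 × 10^-4/0.1 = 0.00390.
E = 0 − (RT/nF) ln Q = −((8.314×310)/(2×96500))(-5.547) = 0.0741 V.

0.074 V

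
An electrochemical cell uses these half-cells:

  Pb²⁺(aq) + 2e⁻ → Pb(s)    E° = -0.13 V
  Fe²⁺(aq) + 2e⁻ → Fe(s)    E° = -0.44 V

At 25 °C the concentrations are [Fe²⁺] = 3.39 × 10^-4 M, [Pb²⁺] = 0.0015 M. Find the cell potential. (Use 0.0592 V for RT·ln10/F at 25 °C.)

The Pb²⁺/Pb couple has the higher reduction potential and acts as the cathode, so E°_cell = -0.13 − (-0.44) = 0.31 V.
Balancing electrons gives n = 2; the reaction quotient is Q = [Fe²⁺]/[Pb²⁺] = 0.226.
At 25 °C, E = E° − (0.0592/n) log Q = 0.31 − (0.0592/2)(-0.646) = 0.310 + 0.019 = 0.329 V.

0.329 V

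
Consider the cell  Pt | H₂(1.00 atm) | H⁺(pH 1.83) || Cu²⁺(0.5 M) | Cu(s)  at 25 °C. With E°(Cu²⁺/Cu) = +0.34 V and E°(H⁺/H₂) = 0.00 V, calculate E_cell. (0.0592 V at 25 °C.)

0.44 V

The Cu²⁺/Cu couple is the cathode, so E°_cell = 0.34 V; n = 2.
[H⁺] = 10^(−1.83) = 0.015 M, and Q = [H⁺]^2 / ([Cu²⁺]·P(H₂)) = 4.38 × 10^-4.
E = E° − (0.0592/2) log Q = 0.34 − (0.0592/2)(-3.359) = 0.439 V.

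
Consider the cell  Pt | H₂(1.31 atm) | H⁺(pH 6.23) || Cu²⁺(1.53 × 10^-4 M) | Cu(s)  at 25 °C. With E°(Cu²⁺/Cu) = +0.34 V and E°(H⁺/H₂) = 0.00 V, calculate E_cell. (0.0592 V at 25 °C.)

The Cu²⁺/Cu couple is the cathode, so E°_cell = 0.34 V; n = 2.
[H⁺] = 10^(−6.23) = 5.9 × 10^-7 M, and Q = [H⁺]^2 / ([Cu²⁺]·P(H₂)) = 1.73 × 10^-9.
E = E° − (0.0592/2) log Q = 0.34 − (0.0592/2)(-8.762) = 0.599 V.

0.60 V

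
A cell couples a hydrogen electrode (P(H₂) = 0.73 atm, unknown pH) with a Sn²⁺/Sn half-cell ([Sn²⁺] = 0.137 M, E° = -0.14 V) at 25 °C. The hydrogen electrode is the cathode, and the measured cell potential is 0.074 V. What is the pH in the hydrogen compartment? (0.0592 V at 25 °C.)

E°_cell = 0.14 V and n = 2.
log Q = n(E° − E)/0.0592 = 2×(0.14 − 0.074)/0.0592 = 2.230.
With Q = [Sn²⁺]·P(H₂) / [H⁺]^2, solving for [H⁺] gives log[H⁺] = -1.615, so pH = 1.61.

pH = 1.61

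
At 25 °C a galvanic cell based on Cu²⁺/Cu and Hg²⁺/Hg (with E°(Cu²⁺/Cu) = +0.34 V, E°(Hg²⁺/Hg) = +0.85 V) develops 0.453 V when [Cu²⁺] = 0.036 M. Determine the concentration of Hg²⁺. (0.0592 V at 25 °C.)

4.3 × 10^-4 M

From the Nernst equation, log Q = n(E° − E)/0.0592 = 2(0.51 − 0.453)/0.0592 = 1.926, so Q = 84.3.
With Q = [Cu²⁺]/[Hg²⁺] and the known concentrations, [Hg²⁺] in the denominator gives [Hg²⁺] = 4.3 × 10^-4 M.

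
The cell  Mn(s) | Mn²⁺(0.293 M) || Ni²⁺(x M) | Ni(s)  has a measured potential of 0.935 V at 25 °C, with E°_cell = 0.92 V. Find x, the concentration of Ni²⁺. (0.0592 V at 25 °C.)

0.94 M

From the Nernst equation, log Q = n(E° − E)/0.0592 = 2(0.92 − 0.935)/0.0592 = -0.507, so Q = 0.311.
With Q = [Mn²⁺]/[Ni²⁺] and the known concentrations, [Ni²⁺] in the denominator gives [Ni²⁺] = 0.94 M.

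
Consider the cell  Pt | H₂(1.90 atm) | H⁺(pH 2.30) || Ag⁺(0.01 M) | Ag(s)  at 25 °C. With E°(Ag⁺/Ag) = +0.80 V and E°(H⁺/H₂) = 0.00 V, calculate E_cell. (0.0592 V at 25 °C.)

0.83 V

The Ag⁺/Ag couple is the cathode, so E°_cell = 0.80 V; n = 2.
[H⁺] = 10^(−2.30) = 0.0050 M, and Q = [H⁺]^2 / ([Ag⁺]^2·P(H₂)) = 0.132.
E = E° − (0.0592/2) log Q = 0.80 − (0.0592/2)(-0.879) = 0.826 V.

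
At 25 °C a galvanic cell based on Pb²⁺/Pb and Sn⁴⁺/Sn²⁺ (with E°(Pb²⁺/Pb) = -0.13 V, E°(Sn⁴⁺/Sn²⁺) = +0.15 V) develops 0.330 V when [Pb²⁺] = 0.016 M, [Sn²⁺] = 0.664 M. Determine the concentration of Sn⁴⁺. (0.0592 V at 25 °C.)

From the Nernst equation, log Q = n(E° − E)/0.0592 = 2(0.28 − 0.330)/0.0592 = -1.689, so Q = 0.0205.
With Q = [Pb²⁺]·[Sn²⁺]/[Sn⁴⁺] and the known concentrations, [Sn⁴⁺] in the denominator gives [Sn⁴⁺] = 0.52 M.

0.52 M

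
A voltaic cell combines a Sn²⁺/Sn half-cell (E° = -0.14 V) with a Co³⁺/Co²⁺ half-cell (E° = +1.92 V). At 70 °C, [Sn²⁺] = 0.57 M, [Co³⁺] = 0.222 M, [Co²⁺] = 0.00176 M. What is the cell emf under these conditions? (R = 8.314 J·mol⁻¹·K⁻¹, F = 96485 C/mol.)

The Co³⁺/Co²⁺ couple has the higher reduction potential and acts as the cathode, so E°_cell = +1.92 − (-0.14) = 2.06 V.
Balancing electrons gives n = 2; the reaction quotient is Q = [Sn²⁺]·[Co²⁺]^2/[Co³⁺]^2 = 3.58 × 10^-5.
E = E° − (RT/nF) ln Q = 2.06 − (8.314×343)/(2×96485) × (-10.237) = 2.060 + 0.151 = 2.211 V.

2.21 V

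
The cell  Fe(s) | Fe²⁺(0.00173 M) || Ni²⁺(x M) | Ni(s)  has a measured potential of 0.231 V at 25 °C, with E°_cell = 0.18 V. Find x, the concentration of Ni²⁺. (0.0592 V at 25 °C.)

From the Nernst equation, log Q = n(E° − E)/0.0592 = 2(0.18 − 0.231)/0.0592 = -1.723, so Q = 0.0189.
With Q = [Fe²⁺]/[Ni²⁺] and the known concentrations, [Ni²⁺] in the denominator gives [Ni²⁺] = 0.091 M.

0.091 M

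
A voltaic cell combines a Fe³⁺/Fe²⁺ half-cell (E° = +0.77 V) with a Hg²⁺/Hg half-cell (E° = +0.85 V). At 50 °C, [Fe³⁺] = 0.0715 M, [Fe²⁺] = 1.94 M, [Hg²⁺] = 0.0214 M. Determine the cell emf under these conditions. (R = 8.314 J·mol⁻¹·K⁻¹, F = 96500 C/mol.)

0.118 V

The Hg²⁺/Hg couple has the higher reduction potential and acts as the cathode, so E°_cell = +0.85 − (+0.77) = 0.08 V.
Balancing electrons gives n = 2; the reaction quotient is Q = [Fe³⁺]^2/([Fe²⁺]^2·[Hg²⁺]) = 0.0635.
E = E° − (RT/nF) ln Q = 0.08 − (8.314×323)/(2×96500) × (-2.757) = 0.080 + 0.038 = 0.118 V.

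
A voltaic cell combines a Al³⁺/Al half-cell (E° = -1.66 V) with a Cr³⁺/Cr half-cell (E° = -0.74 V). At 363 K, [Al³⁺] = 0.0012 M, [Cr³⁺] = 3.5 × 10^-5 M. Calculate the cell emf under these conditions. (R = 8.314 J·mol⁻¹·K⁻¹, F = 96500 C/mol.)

0.883 V

The Cr³⁺/Cr couple has the higher reduction potential and acts as the cathode, so E°_cell = -0.74 − (-1.66) = 0.92 V.
Balancing electrons gives n = 3; the reaction quotient is Q = [Al³⁺]/[Cr³⁺] = 34.3.
E = E° − (RT/nF) ln Q = 0.92 − (8.314×363)/(3×96500) × (3.535) = 0.920 − 0.037 = 0.883 V.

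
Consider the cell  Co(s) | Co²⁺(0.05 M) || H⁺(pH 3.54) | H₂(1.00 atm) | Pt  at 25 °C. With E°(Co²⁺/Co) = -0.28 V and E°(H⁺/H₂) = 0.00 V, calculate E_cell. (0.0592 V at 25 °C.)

0.11 V

The hydrogen couple is the cathode, so E°_cell = 0.28 V; n = 2.
[H⁺] = 10^(−3.54) = 2.9 × 10^-4 M, and Q = [Co²⁺]·P(H₂) / [H⁺]^2 = 6.01 × 10^5.
E = E° − (0.0592/2) log Q = 0.28 − (0.0592/2)(5.779) = 0.109 V.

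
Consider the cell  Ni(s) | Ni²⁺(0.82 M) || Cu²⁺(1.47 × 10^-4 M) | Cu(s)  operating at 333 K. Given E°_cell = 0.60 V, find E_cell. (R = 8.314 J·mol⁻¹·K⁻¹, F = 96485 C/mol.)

0.476 V

Balancing electrons gives n = 2; the reaction quotient is Q = [Ni²⁺]/[Cu²⁺] = 5580.
E = E° − (RT/nF) ln Q = 0.60 − (8.314×333)/(2×96485) × (8.627) = 0.600 − 0.124 = 0.476 V.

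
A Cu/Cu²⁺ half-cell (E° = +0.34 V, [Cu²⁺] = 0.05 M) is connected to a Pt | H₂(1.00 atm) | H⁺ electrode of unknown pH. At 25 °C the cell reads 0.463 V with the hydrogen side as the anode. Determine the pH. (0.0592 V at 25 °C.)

E°_cell = 0.34 V and n = 2.
log Q = n(E° − E)/0.0592 = 2×(0.34 − 0.463)/0.0592 = -4.155.
With Q = [H⁺]^2 / ([Cu²⁺]·P(H₂)), solving for [H⁺] gives log[H⁺] = -2.728, so pH = 2.73.

pH = 2.73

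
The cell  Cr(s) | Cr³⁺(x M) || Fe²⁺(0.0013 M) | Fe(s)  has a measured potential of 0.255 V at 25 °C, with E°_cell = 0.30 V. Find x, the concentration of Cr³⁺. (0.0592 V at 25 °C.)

From the Nernst equation, log Q = n(E° − E)/0.0592 = 6(0.30 − 0.255)/0.0592 = 4.561, so Q = 3.64 × 10^4.
With Q = [Cr³⁺]^2/[Fe²⁺]^3 and the known concentrations, [Cr³⁺]^2 in the numerator gives [Cr³⁺] = 0.0089 M.

0.0089 M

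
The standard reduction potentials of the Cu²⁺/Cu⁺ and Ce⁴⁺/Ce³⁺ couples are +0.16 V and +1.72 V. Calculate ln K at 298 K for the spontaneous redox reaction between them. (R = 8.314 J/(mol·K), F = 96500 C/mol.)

ln K = 60.8

E°_cell = +1.72 − (+0.16) = 1.56 V, with n = 1 electron transferred.
At equilibrium E = 0, so the Nernst equation gives ln K = nFE°/RT = (1)(96500)(1.56)/((8.314)(298)) = 60.76.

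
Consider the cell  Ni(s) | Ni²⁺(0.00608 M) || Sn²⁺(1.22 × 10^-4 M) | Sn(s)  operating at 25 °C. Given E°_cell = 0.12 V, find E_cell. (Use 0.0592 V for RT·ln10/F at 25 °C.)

0.070 V

Balancing electrons gives n = 2; the reaction quotient is Q = [Ni²⁺]/[Sn²⁺] = 49.8.
At 25 °C, E = E° − (0.0592/n) log Q = 0.12 − (0.0592/2)(1.698) = 0.120 − 0.050 = 0.070 V.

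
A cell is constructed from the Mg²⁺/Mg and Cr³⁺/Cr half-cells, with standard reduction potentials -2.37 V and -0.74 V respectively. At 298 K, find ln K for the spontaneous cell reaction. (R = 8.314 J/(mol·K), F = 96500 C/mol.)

E°_cell = -0.74 − (-2.37) = 1.63 V, with n = 6 electrons transferred.
At equilibrium E = 0, so the Nernst equation gives ln K = nFE°/RT = (6)(96500)(1.63)/((8.314)(298)) = 380.93.

ln K = 380.9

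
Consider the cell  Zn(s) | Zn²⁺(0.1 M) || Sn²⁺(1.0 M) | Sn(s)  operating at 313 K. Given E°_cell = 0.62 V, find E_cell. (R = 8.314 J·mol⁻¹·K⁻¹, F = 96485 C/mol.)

0.651 V

Balancing electrons gives n = 2; the reaction quotient is Q = [Zn²⁺]/[Sn²⁺] = 0.100.
E = E° − (RT/nF) ln Q = 0.62 − (8.314×313)/(2×96485) × (-2.303) = 0.620 + 0.031 = 0.651 V.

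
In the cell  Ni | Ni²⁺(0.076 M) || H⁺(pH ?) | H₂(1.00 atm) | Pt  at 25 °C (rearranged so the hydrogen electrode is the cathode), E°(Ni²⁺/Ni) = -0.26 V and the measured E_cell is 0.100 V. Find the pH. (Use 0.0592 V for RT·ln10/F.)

E°_cell = 0.26 V and n = 2.
log Q = n(E° − E)/0.0592 = 2×(0.26 − 0.100)/0.0592 = 5.405.
With Q = [Ni²⁺]·P(H₂) / [H⁺]^2, solving for [H⁺] gives log[H⁺] = -3.262, so pH = 3.26.

pH = 3.26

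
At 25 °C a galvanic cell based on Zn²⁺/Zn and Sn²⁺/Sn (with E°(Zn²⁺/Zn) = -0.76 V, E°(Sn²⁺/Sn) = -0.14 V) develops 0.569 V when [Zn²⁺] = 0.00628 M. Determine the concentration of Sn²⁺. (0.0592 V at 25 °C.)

1.2 × 10^-4 M

From the Nernst equation, log Q = n(E° − E)/0.0592 = 2(0.62 − 0.569)/0.0592 = 1.723, so Q = 52.8.
With Q = [Zn²⁺]/[Sn²⁺] and the known concentrations, [Sn²⁺] in the denominator gives [Sn²⁺] = 1.2 × 10^-4 M.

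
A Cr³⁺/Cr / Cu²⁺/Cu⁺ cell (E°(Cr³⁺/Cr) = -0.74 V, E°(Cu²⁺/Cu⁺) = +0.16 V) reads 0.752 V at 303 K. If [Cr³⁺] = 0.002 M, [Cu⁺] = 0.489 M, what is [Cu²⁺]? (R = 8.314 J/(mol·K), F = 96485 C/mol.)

From the Nernst equation, ln Q = nF(E° − E)/RT = 3×96485×(0.90 − 0.752)/(8.314×303) = 17.006, so Q = 2.43 × 10^7.
With Q = [Cr³⁺]·[Cu⁺]^3/[Cu²⁺]^3 and the known concentrations, [Cu²⁺]^3 in the denominator gives [Cu²⁺] = 2.1 × 10^-4 M.

2.1 × 10^-4 M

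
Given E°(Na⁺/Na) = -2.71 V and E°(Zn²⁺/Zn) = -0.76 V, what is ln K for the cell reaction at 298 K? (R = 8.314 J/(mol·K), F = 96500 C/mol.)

ln K = 151.9

E°_cell = -0.76 − (-2.71) = 1.95 V, with n = 2 electrons transferred.
At equilibrium E = 0, so the Nernst equation gives ln K = nFE°/RT = (2)(96500)(1.95)/((8.314)(298)) = 151.90.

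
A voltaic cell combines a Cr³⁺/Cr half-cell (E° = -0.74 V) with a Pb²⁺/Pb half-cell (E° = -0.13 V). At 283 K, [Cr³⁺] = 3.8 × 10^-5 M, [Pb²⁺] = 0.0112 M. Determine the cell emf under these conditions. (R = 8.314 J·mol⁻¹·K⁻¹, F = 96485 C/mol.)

The Pb²⁺/Pb couple has the higher reduction potential and acts as the cathode, so E°_cell = -0.13 − (-0.74) = 0.61 V.
Balancing electrons gives n = 6; the reaction quotient is Q = [Cr³⁺]^2/[Pb²⁺]^3 = 0.00103.
E = E° − (RT/nF) ln Q = 0.61 − (8.314×283)/(6×96485) × (-6.880) = 0.610 + 0.028 = 0.638 V.

0.638 V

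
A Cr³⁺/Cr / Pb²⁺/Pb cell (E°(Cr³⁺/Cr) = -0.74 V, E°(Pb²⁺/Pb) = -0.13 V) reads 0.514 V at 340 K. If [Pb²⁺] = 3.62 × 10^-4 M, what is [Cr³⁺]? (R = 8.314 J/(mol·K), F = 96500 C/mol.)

0.13 M

From the Nernst equation, ln Q = nF(E° − E)/RT = 6×96500×(0.61 − 0.514)/(8.314×340) = 19.664, so Q = 3.47 × 10^8.
With Q = [Cr³⁺]^2/[Pb²⁺]^3 and the known concentrations, [Cr³⁺]^2 in the numerator gives [Cr³⁺] = 0.13 M.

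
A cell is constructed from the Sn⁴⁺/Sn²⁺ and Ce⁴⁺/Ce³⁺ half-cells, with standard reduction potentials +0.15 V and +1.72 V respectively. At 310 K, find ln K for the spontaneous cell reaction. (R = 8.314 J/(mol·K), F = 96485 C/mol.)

E°_cell = +1.72 − (+0.15) = 1.57 V, with n = 2 electrons transferred.
At equilibrium E = 0, so the Nernst equation gives ln K = nFE°/RT = (2)(96485)(1.57)/((8.314)(310)) = 117.55.

ln K = 117.5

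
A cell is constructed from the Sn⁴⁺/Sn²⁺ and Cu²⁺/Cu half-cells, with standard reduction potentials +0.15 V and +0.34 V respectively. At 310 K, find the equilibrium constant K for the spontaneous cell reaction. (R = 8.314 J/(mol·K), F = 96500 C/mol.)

1.5 × 10^6

E°_cell = +0.34 − (+0.15) = 0.19 V, with n = 2 electrons transferred.
At equilibrium E = 0, so the Nernst equation gives ln K = nFE°/RT = (2)(96500)(0.19)/((8.314)(310)) = 14.23.
K = e^14.23 = 1.5 × 10^6.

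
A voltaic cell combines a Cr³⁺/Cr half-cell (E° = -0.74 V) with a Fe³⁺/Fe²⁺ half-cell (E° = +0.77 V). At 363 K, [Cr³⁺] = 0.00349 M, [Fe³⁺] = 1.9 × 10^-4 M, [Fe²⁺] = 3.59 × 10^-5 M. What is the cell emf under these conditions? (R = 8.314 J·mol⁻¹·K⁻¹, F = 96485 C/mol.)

1.62 V

The Fe³⁺/Fe²⁺ couple has the higher reduction potential and acts as the cathode, so E°_cell = +0.77 − (-0.74) = 1.51 V.
Balancing electrons gives n = 3; the reaction quotient is Q = [Cr³⁺]·[Fe²⁺]^3/[Fe³⁺]^3 = 2.35 × 10^-5.
E = E° − (RT/nF) ln Q = 1.51 − (8.314×363)/(3×96485) × (-10.657) = 1.510 + 0.111 = 1.621 V.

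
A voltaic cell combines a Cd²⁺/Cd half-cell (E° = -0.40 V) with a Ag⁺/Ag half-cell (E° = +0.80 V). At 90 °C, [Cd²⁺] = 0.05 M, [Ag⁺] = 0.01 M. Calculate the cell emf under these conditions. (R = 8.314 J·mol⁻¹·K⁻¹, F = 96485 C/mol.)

1.10 V

The Ag⁺/Ag couple has the higher reduction potential and acts as the cathode, so E°_cell = +0.80 − (-0.40) = 1.20 V.
Balancing electrons gives n = 2; the reaction quotient is Q = [Cd²⁺]/[Ag⁺]^2 = 500.
E = E° − (RT/nF) ln Q = 1.20 − (8.314×363)/(2×96485) × (6.215) = 1.200 − 0.097 = 1.103 V.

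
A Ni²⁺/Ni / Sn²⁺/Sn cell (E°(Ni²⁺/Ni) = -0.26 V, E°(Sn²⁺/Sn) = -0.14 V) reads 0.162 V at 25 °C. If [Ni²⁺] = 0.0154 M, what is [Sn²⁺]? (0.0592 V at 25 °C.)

From the Nernst equation, log Q = n(E° − E)/0.0592 = 2(0.12 − 0.162)/0.0592 = -1.419, so Q = 0.0381.
With Q = [Ni²⁺]/[Sn²⁺] and the known concentrations, [Sn²⁺] in the denominator gives [Sn²⁺] = 0.4 M.

0.4 M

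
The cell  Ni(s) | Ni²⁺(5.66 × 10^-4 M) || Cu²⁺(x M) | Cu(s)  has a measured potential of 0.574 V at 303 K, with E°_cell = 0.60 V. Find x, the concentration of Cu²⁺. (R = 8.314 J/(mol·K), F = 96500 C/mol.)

From the Nernst equation, ln Q = nF(E° − E)/RT = 2×96500×(0.60 − 0.574)/(8.314×303) = 1.992, so Q = 7.33.
With Q = [Ni²⁺]/[Cu²⁺] and the known concentrations, [Cu²⁺] in the denominator gives [Cu²⁺] = 7.7 × 10^-5 M.

7.7 × 10^-5 M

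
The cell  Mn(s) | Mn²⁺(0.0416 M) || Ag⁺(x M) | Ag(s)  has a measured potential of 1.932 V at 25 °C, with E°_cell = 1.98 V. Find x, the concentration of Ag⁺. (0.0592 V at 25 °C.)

0.032 M

From the Nernst equation, log Q = n(E° − E)/0.0592 = 2(1.98 − 1.932)/0.0592 = 1.622, so Q = 41.8.
With Q = [Mn²⁺]/[Ag⁺]^2 and the known concentrations, [Ag⁺]^2 in the denominator gives [Ag⁺] = 0.032 M.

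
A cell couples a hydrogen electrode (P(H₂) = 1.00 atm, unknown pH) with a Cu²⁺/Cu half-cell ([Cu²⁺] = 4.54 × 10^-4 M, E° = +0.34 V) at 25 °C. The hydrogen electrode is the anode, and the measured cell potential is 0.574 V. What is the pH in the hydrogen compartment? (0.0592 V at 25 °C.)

E°_cell = 0.34 V and n = 2.
log Q = n(E° − E)/0.0592 = 2×(0.34 − 0.574)/0.0592 = -7.905.
With Q = [H⁺]^2 / ([Cu²⁺]·P(H₂)), solving for [H⁺] gives log[H⁺] = -5.624, so pH = 5.62.

pH = 5.62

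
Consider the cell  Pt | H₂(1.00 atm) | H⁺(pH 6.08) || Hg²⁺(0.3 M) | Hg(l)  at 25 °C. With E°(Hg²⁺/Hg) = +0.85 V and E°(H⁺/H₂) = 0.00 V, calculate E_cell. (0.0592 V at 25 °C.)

The Hg²⁺/Hg couple is the cathode, so E°_cell = 0.85 V; n = 2.
[H⁺] = 10^(−6.08) = 8.3 × 10^-7 M, and Q = [H⁺]^2 / ([Hg²⁺]·P(H₂)) = 2.31 × 10^-12.
E = E° − (0.0592/2) log Q = 0.85 − (0.0592/2)(-11.637) = 1.194 V.

1.19 V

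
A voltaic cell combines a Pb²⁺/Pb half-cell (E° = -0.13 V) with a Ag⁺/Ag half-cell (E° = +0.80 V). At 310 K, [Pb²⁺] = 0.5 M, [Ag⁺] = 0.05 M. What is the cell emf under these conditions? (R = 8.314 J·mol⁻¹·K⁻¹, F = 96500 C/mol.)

0.859 V

The Ag⁺/Ag couple has the higher reduction potential and acts as the cathode, so E°_cell = +0.80 − (-0.13) = 0.93 V.
Balancing electrons gives n = 2; the reaction quotient is Q = [Pb²⁺]/[Ag⁺]^2 = 200.
E = E° − (RT/nF) ln Q = 0.93 − (8.314×310)/(2×96500) × (5.298) = 0.930 − 0.071 = 0.859 V.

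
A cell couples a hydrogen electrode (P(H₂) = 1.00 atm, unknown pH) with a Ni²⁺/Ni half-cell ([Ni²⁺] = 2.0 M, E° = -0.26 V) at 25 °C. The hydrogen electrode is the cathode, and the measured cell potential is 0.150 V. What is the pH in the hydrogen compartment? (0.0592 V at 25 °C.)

pH = 1.71

E°_cell = 0.26 V and n = 2.
log Q = n(E° − E)/0.0592 = 2×(0.26 − 0.150)/0.0592 = 3.716.
With Q = [Ni²⁺]·P(H₂) / [H⁺]^2, solving for [H⁺] gives log[H⁺] = -1.708, so pH = 1.71.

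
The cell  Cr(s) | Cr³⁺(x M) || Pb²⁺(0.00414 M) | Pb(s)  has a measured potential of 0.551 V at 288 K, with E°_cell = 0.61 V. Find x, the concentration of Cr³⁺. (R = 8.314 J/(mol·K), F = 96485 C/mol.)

From the Nernst equation, ln Q = nF(E° − E)/RT = 6×96485×(0.61 − 0.551)/(8.314×288) = 14.265, so Q = 1.57 × 10^6.
With Q = [Cr³⁺]^2/[Pb²⁺]^3 and the known concentrations, [Cr³⁺]^2 in the numerator gives [Cr³⁺] = 0.33 M.

0.33 M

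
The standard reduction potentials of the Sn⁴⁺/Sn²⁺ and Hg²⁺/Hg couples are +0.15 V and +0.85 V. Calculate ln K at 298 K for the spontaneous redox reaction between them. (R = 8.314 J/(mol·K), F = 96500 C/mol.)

ln K = 54.5

E°_cell = +0.85 − (+0.15) = 0.70 V, with n = 2 electrons transferred.
At equilibrium E = 0, so the Nernst equation gives ln K = nFE°/RT = (2)(96500)(0.70)/((8.314)(298)) = 54.53.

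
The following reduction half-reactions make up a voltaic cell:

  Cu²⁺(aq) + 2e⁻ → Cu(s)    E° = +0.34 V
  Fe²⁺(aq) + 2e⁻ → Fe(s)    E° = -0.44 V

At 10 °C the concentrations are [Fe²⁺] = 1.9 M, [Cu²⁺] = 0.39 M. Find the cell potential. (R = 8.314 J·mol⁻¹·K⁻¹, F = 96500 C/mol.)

0.761 V

The Cu²⁺/Cu couple has the higher reduction potential and acts as the cathode, so E°_cell = +0.34 − (-0.44) = 0.78 V.
Balancing electrons gives n = 2; the reaction quotient is Q = [Fe²⁺]/[Cu²⁺] = 4.87.
E = E° − (RT/nF) ln Q = 0.78 − (8.314×283)/(2×96500) × (1.583) = 0.780 − 0.019 = 0.761 V.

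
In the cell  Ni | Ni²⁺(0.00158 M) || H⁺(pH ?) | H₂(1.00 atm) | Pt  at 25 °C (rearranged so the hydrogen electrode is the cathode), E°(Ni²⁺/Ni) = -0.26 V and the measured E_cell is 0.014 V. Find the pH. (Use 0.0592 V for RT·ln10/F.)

E°_cell = 0.26 V and n = 2.
log Q = n(E° − E)/0.0592 = 2×(0.26 − 0.014)/0.0592 = 8.311.
With Q = [Ni²⁺]·P(H₂) / [H⁺]^2, solving for [H⁺] gives log[H⁺] = -5.556, so pH = 5.56.

pH = 5.56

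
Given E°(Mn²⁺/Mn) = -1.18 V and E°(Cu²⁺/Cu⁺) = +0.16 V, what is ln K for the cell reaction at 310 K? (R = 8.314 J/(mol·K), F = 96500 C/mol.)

ln K = 100.3

E°_cell = +0.16 − (-1.18) = 1.34 V, with n = 2 electrons transferred.
At equilibrium E = 0, so the Nernst equation gives ln K = nFE°/RT = (2)(96500)(1.34)/((8.314)(310)) = 100.34.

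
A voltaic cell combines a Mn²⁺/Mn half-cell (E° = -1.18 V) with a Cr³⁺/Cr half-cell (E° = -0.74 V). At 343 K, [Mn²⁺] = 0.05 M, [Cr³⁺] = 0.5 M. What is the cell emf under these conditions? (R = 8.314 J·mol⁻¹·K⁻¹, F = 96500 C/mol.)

The Cr³⁺/Cr couple has the higher reduction potential and acts as the cathode, so E°_cell = -0.74 − (-1.18) = 0.44 V.
Balancing electrons gives n = 6; the reaction quotient is Q = [Mn²⁺]^3/[Cr³⁺]^2 = 5 × 10^-4.
E = E° − (RT/nF) ln Q = 0.44 − (8.314×343)/(6×96500) × (-7.601) = 0.440 + 0.037 = 0.477 V.

0.477 V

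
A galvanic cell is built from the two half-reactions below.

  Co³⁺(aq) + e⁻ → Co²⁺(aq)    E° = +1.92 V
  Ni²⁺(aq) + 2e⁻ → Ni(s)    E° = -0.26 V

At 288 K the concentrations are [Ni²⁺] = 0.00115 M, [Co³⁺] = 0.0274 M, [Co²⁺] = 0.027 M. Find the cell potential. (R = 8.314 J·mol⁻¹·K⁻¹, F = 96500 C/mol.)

The Co³⁺/Co²⁺ couple has the higher reduction potential and acts as the cathode, so E°_cell = +1.92 − (-0.26) = 2.18 V.
Balancing electrons gives n = 2; the reaction quotient is Q = [Ni²⁺]·[Co²⁺]^2/[Co³⁺]^2 = 0.00112.
E = E° − (RT/nF) ln Q = 2.18 − (8.314×288)/(2×96500) × (-6.797) = 2.180 + 0.084 = 2.264 V.

2.26 V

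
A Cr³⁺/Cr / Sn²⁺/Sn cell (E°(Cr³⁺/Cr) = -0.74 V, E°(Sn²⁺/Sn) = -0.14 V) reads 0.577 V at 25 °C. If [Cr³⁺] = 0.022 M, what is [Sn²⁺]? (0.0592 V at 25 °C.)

0.013 M

From the Nernst equation, log Q = n(E° − E)/0.0592 = 6(0.60 − 0.577)/0.0592 = 2.331, so Q = 214.
With Q = [Cr³⁺]^2/[Sn²⁺]^3 and the known concentrations, [Sn²⁺]^3 in the denominator gives [Sn²⁺] = 0.013 M.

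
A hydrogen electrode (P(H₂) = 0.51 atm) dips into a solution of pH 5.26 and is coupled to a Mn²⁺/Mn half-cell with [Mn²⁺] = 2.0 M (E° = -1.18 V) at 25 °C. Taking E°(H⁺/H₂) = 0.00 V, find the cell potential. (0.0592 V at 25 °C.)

The hydrogen couple is the cathode, so E°_cell = 1.18 V; n = 2.
[H⁺] = 10^(−5.26) = 5.5 × 10^-6 M, and Q = [Mn²⁺]·P(H₂) / [H⁺]^2 = 3.38 × 10^10.
E = E° − (0.0592/2) log Q = 1.18 − (0.0592/2)(10.529) = 0.868 V.

0.87 V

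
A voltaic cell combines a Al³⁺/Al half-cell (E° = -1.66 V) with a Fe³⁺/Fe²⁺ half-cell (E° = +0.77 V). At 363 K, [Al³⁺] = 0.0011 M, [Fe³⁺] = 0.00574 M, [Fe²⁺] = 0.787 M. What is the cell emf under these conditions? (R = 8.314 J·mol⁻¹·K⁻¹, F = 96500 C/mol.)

2.35 V

The Fe³⁺/Fe²⁺ couple has the higher reduction potential and acts as the cathode, so E°_cell = +0.77 − (-1.66) = 2.43 V.
Balancing electrons gives n = 3; the reaction quotient is Q = [Al³⁺]·[Fe²⁺]^3/[Fe³⁺]^3 = 2840.
E = E° − (RT/nF) ln Q = 2.43 − (8.314×363)/(3×96500) × (7.950) = 2.430 − 0.083 = 2.347 V.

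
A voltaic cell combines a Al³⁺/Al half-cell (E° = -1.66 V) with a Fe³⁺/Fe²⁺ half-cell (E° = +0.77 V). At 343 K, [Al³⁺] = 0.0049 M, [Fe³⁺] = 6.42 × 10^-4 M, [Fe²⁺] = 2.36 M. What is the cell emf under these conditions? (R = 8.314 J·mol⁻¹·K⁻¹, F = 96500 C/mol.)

2.24 V

The Fe³⁺/Fe²⁺ couple has the higher reduction potential and acts as the cathode, so E°_cell = +0.77 − (-1.66) = 2.43 V.
Balancing electrons gives n = 3; the reaction quotient is Q = [Al³⁺]·[Fe²⁺]^3/[Fe³⁺]^3 = 2.43 × 10^8.
E = E° − (RT/nF) ln Q = 2.43 − (8.314×343)/(3×96500) × (19.310) = 2.430 − 0.190 = 2.240 V.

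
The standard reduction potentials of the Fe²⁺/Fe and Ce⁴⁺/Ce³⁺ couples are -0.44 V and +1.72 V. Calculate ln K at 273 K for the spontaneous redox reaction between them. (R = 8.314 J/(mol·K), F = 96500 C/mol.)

E°_cell = +1.72 − (-0.44) = 2.16 V, with n = 2 electrons transferred.
At equilibrium E = 0, so the Nernst equation gives ln K = nFE°/RT = (2)(96500)(2.16)/((8.314)(273)) = 183.67.

ln K = 183.7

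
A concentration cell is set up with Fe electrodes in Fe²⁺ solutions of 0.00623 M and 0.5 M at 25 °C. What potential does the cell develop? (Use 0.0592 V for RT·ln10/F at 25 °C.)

0.056 V

Both half-cells are Fe²⁺/Fe, so E°_cell = 0. The concentrated side is the cathode; the cell reaction moves Fe²⁺ from high to low concentration with n = 2.
Q = [Fe²⁺]_dilute/[Fe²⁺]_conc = 0.00623/0.5 = 0.0125.
E = 0 − (0.0592/2) log Q = −(0.0592/2)(-1.904) = 0.0564 V.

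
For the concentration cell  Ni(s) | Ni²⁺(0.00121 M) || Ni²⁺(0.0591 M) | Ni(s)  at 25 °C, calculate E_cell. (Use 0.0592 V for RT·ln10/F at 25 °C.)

0.050 V

Both half-cells are Ni²⁺/Ni, so E°_cell = 0. The concentrated side is the cathode; the cell reaction moves Ni²⁺ from high to low concentration with n = 2.
Q = [Ni²⁺]_dilute/[Ni²⁺]_conc = 0.00121/0.0591 = 0.0205.
E = 0 − (0.0592/2) log Q = −(0.0592/2)(-1.689) = 0.0500 V.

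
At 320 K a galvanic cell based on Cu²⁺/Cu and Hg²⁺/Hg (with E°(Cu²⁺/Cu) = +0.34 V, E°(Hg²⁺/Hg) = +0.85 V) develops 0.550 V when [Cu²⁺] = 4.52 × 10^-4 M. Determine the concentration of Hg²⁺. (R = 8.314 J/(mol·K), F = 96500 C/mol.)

0.0082 M

From the Nernst equation, ln Q = nF(E° − E)/RT = 2×96500×(0.51 − 0.550)/(8.314×320) = -2.902, so Q = 0.0549.
With Q = [Cu²⁺]/[Hg²⁺] and the known concentrations, [Hg²⁺] in the denominator gives [Hg²⁺] = 0.0082 M.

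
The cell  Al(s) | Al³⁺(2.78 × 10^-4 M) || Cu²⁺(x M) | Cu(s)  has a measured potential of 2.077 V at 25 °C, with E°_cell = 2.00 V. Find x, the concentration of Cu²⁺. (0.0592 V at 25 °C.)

From the Nernst equation, log Q = n(E° − E)/0.0592 = 6(2.00 − 2.077)/0.0592 = -7.804, so Q = 1.57 × 10^-8.
With Q = [Al³⁺]^2/[Cu²⁺]^3 and the known concentrations, [Cu²⁺]^3 in the denominator gives [Cu²⁺] = 1.7 M.

1.7 M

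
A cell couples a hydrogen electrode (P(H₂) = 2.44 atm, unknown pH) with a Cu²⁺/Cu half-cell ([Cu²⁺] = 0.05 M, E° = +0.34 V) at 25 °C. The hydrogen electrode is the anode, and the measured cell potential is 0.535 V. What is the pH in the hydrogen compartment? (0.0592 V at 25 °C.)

E°_cell = 0.34 V and n = 2.
log Q = n(E° − E)/0.0592 = 2×(0.34 − 0.535)/0.0592 = -6.588.
With Q = [H⁺]^2 / ([Cu²⁺]·P(H₂)), solving for [H⁺] gives log[H⁺] = -3.751, so pH = 3.75.

pH = 3.75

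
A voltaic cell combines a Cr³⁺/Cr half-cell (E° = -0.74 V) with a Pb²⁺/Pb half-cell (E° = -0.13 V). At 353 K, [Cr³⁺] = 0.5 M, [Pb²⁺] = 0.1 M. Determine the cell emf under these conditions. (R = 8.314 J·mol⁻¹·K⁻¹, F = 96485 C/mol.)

The Pb²⁺/Pb couple has the higher reduction potential and acts as the cathode, so E°_cell = -0.13 − (-0.74) = 0.61 V.
Balancing electrons gives n = 6; the reaction quotient is Q = [Cr³⁺]^2/[Pb²⁺]^3 = 250.
E = E° − (RT/nF) ln Q = 0.61 − (8.314×353)/(6×96485) × (5.521) = 0.610 − 0.028 = 0.582 V.

0.582 V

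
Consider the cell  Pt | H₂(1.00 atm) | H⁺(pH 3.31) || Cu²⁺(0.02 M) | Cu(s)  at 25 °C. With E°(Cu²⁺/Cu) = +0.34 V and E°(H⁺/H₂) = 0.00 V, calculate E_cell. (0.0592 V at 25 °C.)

0.49 V

The Cu²⁺/Cu couple is the cathode, so E°_cell = 0.34 V; n = 2.
[H⁺] = 10^(−3.31) = 4.9 × 10^-4 M, and Q = [H⁺]^2 / ([Cu²⁺]·P(H₂)) = 1.2 × 10^-5.
E = E° − (0.0592/2) log Q = 0.34 − (0.0592/2)(-4.921) = 0.486 V.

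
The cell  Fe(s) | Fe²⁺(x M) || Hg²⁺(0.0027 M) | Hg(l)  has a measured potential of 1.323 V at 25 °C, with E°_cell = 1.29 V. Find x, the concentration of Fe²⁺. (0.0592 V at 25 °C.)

2.1 × 10^-4 M

From the Nernst equation, log Q = n(E° − E)/0.0592 = 2(1.29 − 1.323)/0.0592 = -1.115, so Q = 0.0768.
With Q = [Fe²⁺]/[Hg²⁺] and the known concentrations, [Fe²⁺] in the numerator gives [Fe²⁺] = 2.1 × 10^-4 M.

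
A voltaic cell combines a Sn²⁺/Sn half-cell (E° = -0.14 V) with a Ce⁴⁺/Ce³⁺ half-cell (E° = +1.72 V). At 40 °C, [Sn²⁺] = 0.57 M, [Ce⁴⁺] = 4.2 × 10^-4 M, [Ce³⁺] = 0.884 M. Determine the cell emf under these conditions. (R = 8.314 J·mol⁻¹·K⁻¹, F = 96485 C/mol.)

The Ce⁴⁺/Ce³⁺ couple has the higher reduction potential and acts as the cathode, so E°_cell = +1.72 − (-0.14) = 1.86 V.
Balancing electrons gives n = 2; the reaction quotient is Q = [Sn²⁺]·[Ce³⁺]^2/[Ce⁴⁺]^2 = 2.53 × 10^6.
E = E° − (RT/nF) ln Q = 1.86 − (8.314×313)/(2×96485) × (14.742) = 1.860 − 0.199 = 1.661 V.

1.66 V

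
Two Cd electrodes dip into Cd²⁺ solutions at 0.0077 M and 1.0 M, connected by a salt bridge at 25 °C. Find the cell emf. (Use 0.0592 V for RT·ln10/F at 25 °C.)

Both half-cells are Cd²⁺/Cd, so E°_cell = 0. The concentrated side is the cathode; the cell reaction moves Cd²⁺ from high to low concentration with n = 2.
Q = [Cd²⁺]_dilute/[Cd²⁺]_conc = 0.0077/1.0 = 0.00770.
E = 0 − (0.0592/2) log Q = −(0.0592/2)(-2.114) = 0.0626 V.

0.063 V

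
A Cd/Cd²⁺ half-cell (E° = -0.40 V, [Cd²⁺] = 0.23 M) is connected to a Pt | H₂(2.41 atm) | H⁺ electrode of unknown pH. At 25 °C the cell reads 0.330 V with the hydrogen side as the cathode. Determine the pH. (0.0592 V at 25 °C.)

pH = 1.31

E°_cell = 0.40 V and n = 2.
log Q = n(E° − E)/0.0592 = 2×(0.40 − 0.330)/0.0592 = 2.365.
With Q = [Cd²⁺]·P(H₂) / [H⁺]^2, solving for [H⁺] gives log[H⁺] = -1.311, so pH = 1.31.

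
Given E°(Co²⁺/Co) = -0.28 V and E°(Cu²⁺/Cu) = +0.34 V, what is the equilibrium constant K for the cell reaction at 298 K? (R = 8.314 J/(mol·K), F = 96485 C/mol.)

E°_cell = +0.34 − (-0.28) = 0.62 V, with n = 2 electrons transferred.
At equilibrium E = 0, so the Nernst equation gives ln K = nFE°/RT = (2)(96485)(0.62)/((8.314)(298)) = 48.29.
K = e^48.29 = 9.4 × 10^20.

9.4 × 10^20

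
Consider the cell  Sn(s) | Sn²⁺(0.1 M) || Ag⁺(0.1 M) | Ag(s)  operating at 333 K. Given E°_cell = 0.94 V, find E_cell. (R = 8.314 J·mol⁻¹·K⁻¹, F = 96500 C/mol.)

0.907 V

Balancing electrons gives n = 2; the reaction quotient is Q = [Sn²⁺]/[Ag⁺]^2 = 10.0.
E = E° − (RT/nF) ln Q = 0.94 − (8.314×333)/(2×96500) × (2.303) = 0.940 − 0.033 = 0.907 V.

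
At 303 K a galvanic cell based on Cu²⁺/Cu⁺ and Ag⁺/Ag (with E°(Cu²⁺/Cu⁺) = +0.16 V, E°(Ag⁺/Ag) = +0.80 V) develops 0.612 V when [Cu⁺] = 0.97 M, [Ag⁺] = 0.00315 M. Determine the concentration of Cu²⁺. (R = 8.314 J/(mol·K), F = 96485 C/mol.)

From the Nernst equation, ln Q = nF(E° − E)/RT = 1×96485×(0.64 − 0.612)/(8.314×303) = 1.072, so Q = 2.92.
With Q = [Cu²⁺]/([Cu⁺]·[Ag⁺]) and the known concentrations, [Cu²⁺] in the numerator gives [Cu²⁺] = 0.0089 M.

0.0089 M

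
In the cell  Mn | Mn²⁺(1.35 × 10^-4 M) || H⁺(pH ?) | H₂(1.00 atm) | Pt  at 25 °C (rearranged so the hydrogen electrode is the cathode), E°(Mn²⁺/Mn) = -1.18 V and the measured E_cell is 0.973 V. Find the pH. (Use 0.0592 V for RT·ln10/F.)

pH = 5.43

E°_cell = 1.18 V and n = 2.
log Q = n(E° − E)/0.0592 = 2×(1.18 − 0.973)/0.0592 = 6.993.
With Q = [Mn²⁺]·P(H₂) / [H⁺]^2, solving for [H⁺] gives log[H⁺] = -5.431, so pH = 5.43.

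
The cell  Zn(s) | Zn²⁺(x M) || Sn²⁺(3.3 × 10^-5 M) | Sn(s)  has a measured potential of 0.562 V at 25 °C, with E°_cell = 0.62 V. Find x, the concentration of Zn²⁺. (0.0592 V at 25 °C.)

From the Nernst equation, log Q = n(E° − E)/0.0592 = 2(0.62 − 0.562)/0.0592 = 1.959, so Q = 91.1.
With Q = [Zn²⁺]/[Sn²⁺] and the known concentrations, [Zn²⁺] in the numerator gives [Zn²⁺] = 0.003 M.

0.003 M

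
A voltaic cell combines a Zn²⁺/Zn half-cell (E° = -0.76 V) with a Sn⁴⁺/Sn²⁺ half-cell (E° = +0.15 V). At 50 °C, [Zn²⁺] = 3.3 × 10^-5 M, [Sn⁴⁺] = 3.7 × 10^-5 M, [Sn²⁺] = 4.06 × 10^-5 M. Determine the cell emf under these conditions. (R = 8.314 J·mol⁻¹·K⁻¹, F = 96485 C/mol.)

The Sn⁴⁺/Sn²⁺ couple has the higher reduction potential and acts as the cathode, so E°_cell = +0.15 − (-0.76) = 0.91 V.
Balancing electrons gives n = 2; the reaction quotient is Q = [Zn²⁺]·[Sn²⁺]/[Sn⁴⁺] = 3.62 × 10^-5.
E = E° − (RT/nF) ln Q = 0.91 − (8.314×323)/(2×96485) × (-10.226) = 0.910 + 0.142 = 1.052 V.

1.05 V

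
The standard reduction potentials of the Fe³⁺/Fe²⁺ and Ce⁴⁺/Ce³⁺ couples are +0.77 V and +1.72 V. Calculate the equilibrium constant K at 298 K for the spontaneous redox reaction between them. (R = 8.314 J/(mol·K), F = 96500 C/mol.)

1.2 × 10^16

E°_cell = +1.72 − (+0.77) = 0.95 V, with n = 1 electron transferred.
At equilibrium E = 0, so the Nernst equation gives ln K = nFE°/RT = (1)(96500)(0.95)/((8.314)(298)) = 37.00.
K = e^37.00 = 1.2 × 10^16.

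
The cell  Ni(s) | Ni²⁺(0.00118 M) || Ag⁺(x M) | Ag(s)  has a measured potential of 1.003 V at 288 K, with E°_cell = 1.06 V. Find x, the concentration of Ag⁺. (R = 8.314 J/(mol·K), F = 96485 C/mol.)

0.0035 M

From the Nernst equation, ln Q = nF(E° − E)/RT = 2×96485×(1.06 − 1.003)/(8.314×288) = 4.594, so Q = 98.9.
With Q = [Ni²⁺]/[Ag⁺]^2 and the known concentrations, [Ag⁺]^2 in the denominator gives [Ag⁺] = 0.0035 M.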